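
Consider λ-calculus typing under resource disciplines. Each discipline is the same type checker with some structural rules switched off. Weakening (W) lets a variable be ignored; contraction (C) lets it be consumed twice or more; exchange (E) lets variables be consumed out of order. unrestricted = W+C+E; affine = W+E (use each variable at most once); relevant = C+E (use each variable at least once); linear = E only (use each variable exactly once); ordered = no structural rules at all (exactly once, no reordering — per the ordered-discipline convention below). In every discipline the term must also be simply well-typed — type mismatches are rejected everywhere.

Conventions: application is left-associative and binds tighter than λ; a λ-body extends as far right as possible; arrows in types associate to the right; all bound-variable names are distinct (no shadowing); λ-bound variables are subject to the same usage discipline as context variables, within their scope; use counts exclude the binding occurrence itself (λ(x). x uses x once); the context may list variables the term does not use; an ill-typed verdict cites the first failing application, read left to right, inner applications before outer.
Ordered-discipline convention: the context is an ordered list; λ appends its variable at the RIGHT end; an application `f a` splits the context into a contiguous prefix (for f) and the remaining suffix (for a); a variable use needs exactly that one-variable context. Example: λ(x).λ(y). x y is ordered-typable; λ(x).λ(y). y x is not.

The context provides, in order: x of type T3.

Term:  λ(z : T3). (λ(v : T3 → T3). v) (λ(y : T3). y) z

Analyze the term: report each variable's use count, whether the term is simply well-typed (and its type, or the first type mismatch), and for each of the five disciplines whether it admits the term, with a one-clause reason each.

use counts: x: 0, z (bound): 1, v (bound): 1, y (bound): 1
order of uses: v, y, z
typing: well-typed at T3 → T3
ordered: ✗, x left unused
linear: ✗, x left unused
affine: ✓, no duplicate uses among x, z, v, y
relevant: ✗, x left unused
unrestricted: ✓, typability at T3 → T3 is all that's needed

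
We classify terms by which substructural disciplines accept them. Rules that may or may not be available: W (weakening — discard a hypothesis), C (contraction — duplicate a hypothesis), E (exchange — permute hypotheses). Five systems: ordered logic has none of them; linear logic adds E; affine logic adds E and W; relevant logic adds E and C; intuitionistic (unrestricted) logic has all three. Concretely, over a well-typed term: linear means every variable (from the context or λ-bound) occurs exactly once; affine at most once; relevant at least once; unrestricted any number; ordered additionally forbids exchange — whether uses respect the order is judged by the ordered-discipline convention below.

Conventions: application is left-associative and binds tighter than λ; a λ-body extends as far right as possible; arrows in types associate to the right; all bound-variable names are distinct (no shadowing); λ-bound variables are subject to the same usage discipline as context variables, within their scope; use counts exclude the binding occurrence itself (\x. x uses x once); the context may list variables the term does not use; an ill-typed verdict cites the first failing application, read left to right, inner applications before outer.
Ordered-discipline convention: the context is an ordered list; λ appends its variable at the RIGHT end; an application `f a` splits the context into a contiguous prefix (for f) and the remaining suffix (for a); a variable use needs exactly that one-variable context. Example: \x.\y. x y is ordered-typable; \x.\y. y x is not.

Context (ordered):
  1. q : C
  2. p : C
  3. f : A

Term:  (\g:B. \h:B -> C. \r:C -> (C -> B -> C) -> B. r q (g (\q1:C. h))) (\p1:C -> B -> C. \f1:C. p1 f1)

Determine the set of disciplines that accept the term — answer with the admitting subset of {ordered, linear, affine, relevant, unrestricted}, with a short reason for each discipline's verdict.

admitted in: none
usage: q: 1×, p: 0×, f: 0×, g [bound]: 1×, h [bound]: 1×, r [bound]: 1×, q1 [bound]: 0×, p1 [bound]: 1×, f1 [bound]: 1×
uses in reading order: r, q, g, h, p1, f1
typing: ill-typed: applying a non-function (B)
ordered: ✗ — not simply typable
linear: ✗ — fails simple typing
affine: ✗ — a type mismatch blocks all five
relevant: ✗ — the type mismatch rejects it
unrestricted: ✗ — not simply typable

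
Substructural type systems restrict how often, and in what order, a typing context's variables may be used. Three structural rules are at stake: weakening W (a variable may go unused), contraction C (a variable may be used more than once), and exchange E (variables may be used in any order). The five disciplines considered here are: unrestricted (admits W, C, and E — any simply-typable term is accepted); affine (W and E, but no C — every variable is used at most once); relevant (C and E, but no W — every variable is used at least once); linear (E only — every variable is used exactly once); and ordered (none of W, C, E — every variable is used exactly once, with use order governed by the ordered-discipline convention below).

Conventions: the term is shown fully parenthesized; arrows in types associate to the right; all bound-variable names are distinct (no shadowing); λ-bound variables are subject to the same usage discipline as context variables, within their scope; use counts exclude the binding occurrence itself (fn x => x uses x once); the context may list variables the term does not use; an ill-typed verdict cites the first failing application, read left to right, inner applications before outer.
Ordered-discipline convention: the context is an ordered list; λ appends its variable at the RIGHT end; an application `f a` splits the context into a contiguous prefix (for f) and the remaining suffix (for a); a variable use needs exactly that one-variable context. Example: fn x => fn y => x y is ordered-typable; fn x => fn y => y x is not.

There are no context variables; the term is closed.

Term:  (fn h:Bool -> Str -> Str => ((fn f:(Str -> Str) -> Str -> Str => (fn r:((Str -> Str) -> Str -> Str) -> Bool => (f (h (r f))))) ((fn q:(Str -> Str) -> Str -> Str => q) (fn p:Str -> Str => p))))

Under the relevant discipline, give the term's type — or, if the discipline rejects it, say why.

term : (Bool -> Str -> Str) -> (((Str -> Str) -> Str -> Str) -> Bool) -> Str -> Str
use counts: h (bound) ×1; f (bound) ×2; r (bound) ×1; q (bound) ×1; p (bound) ×1
order of uses: f, h, r, f, q, p
typing: well-typed at (Bool -> Str -> Str) -> (((Str -> Str) -> Str -> Str) -> Bool) -> Str -> Str
per-discipline verdicts: ordered ✗ · linear ✗ · affine ✗ · relevant ✓ · unrestricted ✓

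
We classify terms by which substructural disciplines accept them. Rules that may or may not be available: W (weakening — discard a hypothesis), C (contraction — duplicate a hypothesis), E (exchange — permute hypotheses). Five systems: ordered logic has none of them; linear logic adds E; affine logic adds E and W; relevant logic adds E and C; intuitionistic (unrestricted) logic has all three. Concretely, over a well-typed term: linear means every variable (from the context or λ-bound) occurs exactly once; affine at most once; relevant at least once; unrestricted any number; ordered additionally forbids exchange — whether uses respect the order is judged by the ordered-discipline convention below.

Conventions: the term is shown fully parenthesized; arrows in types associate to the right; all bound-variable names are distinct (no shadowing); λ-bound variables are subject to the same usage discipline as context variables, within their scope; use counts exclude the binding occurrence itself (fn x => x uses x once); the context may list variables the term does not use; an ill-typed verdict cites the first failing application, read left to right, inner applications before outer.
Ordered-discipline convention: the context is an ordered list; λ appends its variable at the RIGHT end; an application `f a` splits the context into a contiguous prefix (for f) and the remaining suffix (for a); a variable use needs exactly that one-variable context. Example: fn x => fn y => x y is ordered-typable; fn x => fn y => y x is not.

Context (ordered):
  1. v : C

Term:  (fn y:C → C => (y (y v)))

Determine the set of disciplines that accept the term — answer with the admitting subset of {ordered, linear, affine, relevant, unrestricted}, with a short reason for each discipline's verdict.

admitted in: relevant, unrestricted
use counts: v: 1×, y (λ-bound): 2×
uses in reading order: y, y, v
typing: well-typed — term : (C → C) → C
ordered ✗ (y ×2 used more than once (contraction))
linear ✗ (y ×2 used more than once (contraction))
affine ✗ (y ×2 used more than once (contraction))
relevant ✓ (every one of v, y appears)
unrestricted ✓ (typability at (C → C) → C is all that's needed)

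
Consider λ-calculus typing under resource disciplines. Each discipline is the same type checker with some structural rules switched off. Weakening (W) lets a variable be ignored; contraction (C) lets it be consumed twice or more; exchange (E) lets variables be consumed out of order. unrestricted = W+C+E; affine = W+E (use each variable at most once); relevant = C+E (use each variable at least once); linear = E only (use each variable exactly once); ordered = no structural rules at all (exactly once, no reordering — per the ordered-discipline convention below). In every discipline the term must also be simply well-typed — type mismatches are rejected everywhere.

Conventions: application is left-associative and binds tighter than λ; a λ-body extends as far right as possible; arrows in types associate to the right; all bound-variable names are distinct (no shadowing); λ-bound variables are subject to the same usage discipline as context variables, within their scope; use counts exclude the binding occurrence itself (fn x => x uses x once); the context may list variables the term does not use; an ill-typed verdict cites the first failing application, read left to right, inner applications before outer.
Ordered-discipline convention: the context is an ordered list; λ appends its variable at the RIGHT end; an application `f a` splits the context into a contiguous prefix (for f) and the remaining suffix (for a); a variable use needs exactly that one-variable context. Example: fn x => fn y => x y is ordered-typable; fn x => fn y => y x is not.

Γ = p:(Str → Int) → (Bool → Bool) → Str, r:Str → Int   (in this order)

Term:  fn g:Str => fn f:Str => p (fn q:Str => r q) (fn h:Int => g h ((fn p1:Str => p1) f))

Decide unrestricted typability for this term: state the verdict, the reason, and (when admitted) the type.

no — the type mismatch rejects it
use counts: p ×1, r ×1, g (λ-bound) ×1, f (λ-bound) ×1, q (λ-bound) ×1, h (λ-bound) ×1, p1 (λ-bound) ×1
use order (left to right): p, r, q, g, h, p1, f
typing: ill-typed: can't apply a value of type Str
summary: ordered ✗ · linear ✗ · affine ✗ · relevant ✗ · unrestricted ✗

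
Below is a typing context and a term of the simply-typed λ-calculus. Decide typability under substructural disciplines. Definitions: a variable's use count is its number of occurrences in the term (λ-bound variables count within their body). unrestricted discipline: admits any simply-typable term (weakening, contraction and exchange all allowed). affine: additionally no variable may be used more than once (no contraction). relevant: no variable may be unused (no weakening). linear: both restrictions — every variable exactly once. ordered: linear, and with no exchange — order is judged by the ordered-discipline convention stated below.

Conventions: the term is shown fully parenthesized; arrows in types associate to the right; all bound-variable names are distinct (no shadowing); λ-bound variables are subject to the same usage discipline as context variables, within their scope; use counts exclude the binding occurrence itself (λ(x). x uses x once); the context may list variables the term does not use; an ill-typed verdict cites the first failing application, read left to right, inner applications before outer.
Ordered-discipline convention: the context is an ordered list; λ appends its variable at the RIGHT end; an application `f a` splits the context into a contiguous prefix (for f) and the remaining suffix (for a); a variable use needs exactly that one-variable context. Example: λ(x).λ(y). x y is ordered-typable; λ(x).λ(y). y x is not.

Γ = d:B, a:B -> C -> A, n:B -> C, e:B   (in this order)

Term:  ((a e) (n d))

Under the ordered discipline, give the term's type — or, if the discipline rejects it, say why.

not well-typed under ordered — needs exchange: uses follow a, e, n, d
variable uses: d: 1; a: 1; n: 1; e: 1
uses in reading order: a, e, n, d
typing: well-typed — term : A
summary: ordered ✗ · linear ✓ · affine ✓ · relevant ✓ · unrestricted ✓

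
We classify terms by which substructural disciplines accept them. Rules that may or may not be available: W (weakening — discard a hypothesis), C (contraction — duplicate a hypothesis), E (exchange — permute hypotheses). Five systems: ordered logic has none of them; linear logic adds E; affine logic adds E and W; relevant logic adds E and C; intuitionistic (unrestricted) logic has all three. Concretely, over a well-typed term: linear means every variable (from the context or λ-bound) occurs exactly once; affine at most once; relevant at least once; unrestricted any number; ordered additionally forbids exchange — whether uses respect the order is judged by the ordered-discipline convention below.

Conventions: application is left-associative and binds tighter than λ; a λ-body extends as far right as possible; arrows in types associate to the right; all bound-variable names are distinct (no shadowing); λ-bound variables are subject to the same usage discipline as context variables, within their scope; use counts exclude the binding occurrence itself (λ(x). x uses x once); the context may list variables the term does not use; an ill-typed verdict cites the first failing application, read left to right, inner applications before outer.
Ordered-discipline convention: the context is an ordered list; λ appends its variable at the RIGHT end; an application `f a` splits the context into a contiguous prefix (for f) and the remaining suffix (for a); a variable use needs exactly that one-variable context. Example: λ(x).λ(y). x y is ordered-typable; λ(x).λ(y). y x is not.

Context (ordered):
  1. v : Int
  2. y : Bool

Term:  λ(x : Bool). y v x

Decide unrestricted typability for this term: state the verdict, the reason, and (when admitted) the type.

no — a type mismatch blocks all five
counts: v=1; y=1; x (bound)=1
use order (left to right): y, v, x
typing: ill-typed: can't apply a value of type Bool
per-discipline verdicts: ordered ✗; linear ✗; affine ✗; relevant ✗; unrestricted ✗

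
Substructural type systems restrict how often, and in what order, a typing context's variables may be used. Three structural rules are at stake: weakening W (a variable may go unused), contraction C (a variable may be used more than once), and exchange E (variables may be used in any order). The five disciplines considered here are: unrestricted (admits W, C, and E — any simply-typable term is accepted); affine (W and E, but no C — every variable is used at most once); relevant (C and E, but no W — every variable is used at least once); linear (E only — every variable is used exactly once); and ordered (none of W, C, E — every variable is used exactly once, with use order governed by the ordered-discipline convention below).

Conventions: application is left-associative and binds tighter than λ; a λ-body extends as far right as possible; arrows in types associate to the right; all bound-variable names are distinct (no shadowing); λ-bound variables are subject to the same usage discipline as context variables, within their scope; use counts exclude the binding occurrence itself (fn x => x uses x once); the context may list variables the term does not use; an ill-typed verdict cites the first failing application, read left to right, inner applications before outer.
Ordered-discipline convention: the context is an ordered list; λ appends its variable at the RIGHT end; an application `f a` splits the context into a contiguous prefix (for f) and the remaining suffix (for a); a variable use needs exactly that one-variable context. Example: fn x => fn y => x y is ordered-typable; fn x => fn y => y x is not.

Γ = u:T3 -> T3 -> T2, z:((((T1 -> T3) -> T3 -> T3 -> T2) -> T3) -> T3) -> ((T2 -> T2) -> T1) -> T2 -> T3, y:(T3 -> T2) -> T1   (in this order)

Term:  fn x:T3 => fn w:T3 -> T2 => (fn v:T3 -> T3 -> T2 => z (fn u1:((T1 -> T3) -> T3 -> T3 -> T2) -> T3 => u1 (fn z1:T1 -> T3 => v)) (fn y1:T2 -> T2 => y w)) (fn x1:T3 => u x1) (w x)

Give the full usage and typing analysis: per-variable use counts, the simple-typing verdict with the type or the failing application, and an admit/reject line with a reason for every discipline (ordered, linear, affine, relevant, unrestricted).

variable uses: u: 1×; z: 1×; y: 1×; x (λ-bound): 1×; w (λ-bound): 2×; v (λ-bound): 1×; u1 (λ-bound): 1×; z1 (λ-bound): 0×; y1 (λ-bound): 0×; x1 (λ-bound): 1×
left-to-right use order: z, u1, v, y, w, u, x1, w, x
typing: the term checks, with type T3 -> (T3 -> T2) -> T3
ordered: ✗, uses contraction: w ×2; z1, y1 left unused
linear: ✗, uses contraction: w ×2; z1, y1 left unused
affine: ✗, uses contraction: w ×2
relevant: ✗, z1, y1 left unused
unrestricted: ✓, type-checks (T3 -> (T3 -> T2) -> T3) and nothing is barred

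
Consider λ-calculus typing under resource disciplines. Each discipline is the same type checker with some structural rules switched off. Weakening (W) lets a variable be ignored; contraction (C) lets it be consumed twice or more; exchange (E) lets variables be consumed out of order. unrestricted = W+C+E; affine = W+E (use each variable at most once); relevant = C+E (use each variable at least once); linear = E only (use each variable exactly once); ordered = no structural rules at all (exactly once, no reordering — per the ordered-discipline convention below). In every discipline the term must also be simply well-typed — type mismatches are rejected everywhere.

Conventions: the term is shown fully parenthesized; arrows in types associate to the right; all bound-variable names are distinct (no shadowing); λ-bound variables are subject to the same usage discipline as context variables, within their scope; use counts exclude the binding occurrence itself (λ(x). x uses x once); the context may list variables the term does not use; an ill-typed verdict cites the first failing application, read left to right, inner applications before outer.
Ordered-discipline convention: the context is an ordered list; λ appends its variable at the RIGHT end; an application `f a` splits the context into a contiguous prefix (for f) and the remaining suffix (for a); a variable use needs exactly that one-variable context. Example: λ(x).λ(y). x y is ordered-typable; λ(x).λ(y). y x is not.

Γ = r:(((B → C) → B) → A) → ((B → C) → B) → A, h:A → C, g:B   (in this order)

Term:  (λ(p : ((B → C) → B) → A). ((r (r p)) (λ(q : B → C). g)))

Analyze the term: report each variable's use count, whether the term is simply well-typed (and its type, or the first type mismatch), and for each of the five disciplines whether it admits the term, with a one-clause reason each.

variable uses: r ×2; h ×0; g ×1; p (bound) ×1; q (bound) ×0
order of uses: r, r, p, g
typing: ✓ — (((B → C) → B) → A) → A
ordered: ✗, uses contraction: r ×2; h, q left unused
linear: ✗, uses contraction: r ×2; h, q left unused
affine: ✗, uses contraction: r ×2
relevant: ✗, h, q left unused
unrestricted: ✓, type-checks ((((B → C) → B) → A) → A) and nothing is barred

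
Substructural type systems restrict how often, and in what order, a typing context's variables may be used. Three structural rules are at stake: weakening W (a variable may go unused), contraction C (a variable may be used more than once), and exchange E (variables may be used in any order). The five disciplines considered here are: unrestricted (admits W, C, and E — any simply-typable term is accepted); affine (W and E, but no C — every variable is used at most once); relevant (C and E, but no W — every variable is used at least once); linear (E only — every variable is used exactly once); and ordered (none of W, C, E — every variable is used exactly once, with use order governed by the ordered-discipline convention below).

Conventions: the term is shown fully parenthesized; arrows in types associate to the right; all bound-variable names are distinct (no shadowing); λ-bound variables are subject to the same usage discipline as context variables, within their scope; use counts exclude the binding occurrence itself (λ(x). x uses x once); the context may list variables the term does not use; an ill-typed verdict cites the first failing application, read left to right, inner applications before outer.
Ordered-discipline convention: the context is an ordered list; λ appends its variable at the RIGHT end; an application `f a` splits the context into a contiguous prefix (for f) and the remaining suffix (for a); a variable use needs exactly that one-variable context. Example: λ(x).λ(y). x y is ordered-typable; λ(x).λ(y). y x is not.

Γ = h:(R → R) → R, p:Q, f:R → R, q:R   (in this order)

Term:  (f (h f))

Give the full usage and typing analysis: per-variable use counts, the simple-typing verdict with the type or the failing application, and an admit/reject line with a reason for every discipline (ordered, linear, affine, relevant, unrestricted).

usage: h: 1×; p: 0×; f: 2×; q: 0×
uses in reading order: f, h, f
typing: well-typed at R
ordered: ✗, needs contraction — f ×2; p, q never used (weakening)
linear: ✗, needs contraction — f ×2; p, q never used (weakening)
affine: ✗, needs contraction — f ×2
relevant: ✗, p, q never used (weakening)
unrestricted: ✓, simply typable at R; W, C, E all held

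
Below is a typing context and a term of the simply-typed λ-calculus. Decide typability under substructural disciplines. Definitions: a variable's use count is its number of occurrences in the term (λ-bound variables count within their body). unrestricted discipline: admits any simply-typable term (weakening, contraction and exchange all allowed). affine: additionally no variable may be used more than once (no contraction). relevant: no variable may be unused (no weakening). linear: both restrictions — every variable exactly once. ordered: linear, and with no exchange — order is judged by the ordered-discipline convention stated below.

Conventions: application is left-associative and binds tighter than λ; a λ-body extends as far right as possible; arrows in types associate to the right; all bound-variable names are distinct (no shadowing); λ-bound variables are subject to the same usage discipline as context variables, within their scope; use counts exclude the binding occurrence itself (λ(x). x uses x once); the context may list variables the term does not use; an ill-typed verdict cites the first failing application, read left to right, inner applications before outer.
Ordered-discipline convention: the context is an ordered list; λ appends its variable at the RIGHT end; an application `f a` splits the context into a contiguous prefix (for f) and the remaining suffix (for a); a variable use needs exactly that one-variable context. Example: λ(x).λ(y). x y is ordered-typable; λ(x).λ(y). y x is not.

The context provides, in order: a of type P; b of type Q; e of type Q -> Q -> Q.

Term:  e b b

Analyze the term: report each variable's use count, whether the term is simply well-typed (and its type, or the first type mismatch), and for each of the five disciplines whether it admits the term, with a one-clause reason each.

usage: a: 0; b: 2; e: 1
left-to-right use order: e, b, b
typing: the term checks, with type Q
ordered ✗ (repeated use of b ×2; a left unused)
linear ✗ (repeated use of b ×2; a left unused)
affine ✗ (repeated use of b ×2)
relevant ✗ (a left unused)
unrestricted ✓ (type-checks (Q) and nothing is barred)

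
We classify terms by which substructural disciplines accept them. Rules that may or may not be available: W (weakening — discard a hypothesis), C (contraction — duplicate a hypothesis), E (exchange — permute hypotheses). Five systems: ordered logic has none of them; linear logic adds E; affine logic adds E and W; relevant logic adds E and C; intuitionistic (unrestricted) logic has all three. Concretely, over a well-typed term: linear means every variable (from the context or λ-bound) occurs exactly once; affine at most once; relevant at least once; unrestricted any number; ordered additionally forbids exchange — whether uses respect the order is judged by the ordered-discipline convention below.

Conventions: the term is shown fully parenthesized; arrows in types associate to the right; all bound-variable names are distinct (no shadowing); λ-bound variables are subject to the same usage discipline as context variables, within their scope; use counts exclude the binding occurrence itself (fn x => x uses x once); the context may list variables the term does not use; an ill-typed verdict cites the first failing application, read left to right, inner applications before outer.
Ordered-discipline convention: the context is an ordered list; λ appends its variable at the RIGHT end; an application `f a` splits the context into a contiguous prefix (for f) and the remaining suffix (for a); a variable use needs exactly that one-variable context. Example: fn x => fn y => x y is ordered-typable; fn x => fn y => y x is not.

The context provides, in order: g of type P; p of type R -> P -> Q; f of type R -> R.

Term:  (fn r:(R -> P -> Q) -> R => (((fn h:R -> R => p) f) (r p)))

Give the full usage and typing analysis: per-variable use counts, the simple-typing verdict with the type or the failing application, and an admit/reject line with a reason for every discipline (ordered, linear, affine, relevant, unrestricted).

variable uses: g=0, p=2, f=1, r (λ-bound)=1, h (λ-bound)=0
order of uses: p, f, r, p
typing: well-typed at ((R -> P -> Q) -> R) -> P -> Q
ordered: ✗ — needs contraction — p ×2; g, h never used (weakening)
linear: ✗ — needs contraction — p ×2; g, h never used (weakening)
affine: ✗ — needs contraction — p ×2
relevant: ✗ — g, h never used (weakening)
unrestricted: ✓ — simply typable at ((R -> P -> Q) -> R) -> P -> Q; W, C, E all held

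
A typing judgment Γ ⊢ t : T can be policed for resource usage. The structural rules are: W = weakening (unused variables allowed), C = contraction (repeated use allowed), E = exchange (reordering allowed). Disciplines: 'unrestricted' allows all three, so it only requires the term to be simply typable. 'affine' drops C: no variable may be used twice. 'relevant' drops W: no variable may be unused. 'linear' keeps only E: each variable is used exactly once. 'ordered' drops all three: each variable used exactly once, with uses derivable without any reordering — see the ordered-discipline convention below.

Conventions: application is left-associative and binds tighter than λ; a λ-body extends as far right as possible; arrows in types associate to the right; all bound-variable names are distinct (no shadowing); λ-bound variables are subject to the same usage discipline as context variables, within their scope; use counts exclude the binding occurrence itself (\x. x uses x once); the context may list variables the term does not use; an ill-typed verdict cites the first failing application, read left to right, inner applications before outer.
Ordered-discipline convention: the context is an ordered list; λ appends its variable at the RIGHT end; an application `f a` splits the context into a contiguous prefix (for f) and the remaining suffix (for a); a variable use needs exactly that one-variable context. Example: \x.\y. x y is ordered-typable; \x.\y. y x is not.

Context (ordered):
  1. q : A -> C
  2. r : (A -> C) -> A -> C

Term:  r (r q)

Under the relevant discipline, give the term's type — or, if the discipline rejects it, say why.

term : A -> C
counts: q ×1; r ×2
left-to-right use order: r, r, q
typing: well-typed at A -> C
all disciplines: ordered ✗ · linear ✗ · affine ✗ · relevant ✓ · unrestricted ✓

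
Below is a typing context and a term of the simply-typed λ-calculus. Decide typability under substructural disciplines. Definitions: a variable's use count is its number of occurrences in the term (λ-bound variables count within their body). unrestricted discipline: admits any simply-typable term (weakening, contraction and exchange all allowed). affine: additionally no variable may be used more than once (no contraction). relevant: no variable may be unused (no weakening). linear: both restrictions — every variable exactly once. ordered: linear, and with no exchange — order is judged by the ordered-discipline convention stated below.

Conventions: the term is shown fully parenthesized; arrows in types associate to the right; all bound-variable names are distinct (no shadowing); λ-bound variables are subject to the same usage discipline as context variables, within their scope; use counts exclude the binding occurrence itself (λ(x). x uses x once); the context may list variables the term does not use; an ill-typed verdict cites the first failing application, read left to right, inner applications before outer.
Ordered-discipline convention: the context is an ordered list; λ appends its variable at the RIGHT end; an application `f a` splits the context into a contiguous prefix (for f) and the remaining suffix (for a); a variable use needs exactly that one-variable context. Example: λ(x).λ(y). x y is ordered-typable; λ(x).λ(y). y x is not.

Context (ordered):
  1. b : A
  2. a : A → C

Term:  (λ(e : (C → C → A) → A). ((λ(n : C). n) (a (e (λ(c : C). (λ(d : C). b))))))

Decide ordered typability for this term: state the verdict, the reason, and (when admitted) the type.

no — c, d never used (weakening)
variable uses: b=1; a=1; e (λ-bound)=1; n (λ-bound)=1; c (λ-bound)=0; d (λ-bound)=0
left-to-right use order: n, a, e, b
typing: well-typed at ((C → C → A) → A) → C
summary: ordered ✗; linear ✗; affine ✓; relevant ✗; unrestricted ✓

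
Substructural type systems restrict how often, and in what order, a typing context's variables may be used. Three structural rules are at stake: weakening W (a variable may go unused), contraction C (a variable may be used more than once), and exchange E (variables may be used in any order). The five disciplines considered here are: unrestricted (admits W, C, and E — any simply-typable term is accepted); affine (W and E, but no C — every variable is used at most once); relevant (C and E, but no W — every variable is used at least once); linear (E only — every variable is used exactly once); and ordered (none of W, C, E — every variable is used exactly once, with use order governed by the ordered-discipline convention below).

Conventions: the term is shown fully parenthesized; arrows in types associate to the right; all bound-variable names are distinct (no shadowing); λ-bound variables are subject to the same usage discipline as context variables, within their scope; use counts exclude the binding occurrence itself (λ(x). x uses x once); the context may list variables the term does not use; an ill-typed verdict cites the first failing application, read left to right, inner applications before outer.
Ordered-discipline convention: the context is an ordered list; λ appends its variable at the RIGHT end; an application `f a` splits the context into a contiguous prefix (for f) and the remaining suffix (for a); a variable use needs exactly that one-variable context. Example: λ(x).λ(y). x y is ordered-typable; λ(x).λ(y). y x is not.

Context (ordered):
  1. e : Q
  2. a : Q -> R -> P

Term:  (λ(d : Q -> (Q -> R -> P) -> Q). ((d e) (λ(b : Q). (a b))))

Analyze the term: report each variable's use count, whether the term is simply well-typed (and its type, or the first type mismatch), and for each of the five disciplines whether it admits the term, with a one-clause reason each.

counts: e ×1, a ×1, d (λ-bound) ×1, b (λ-bound) ×1
use order (left to right): d, e, a, b
typing: well-typed — term : (Q -> (Q -> R -> P) -> Q) -> Q
ordered: ✗, no contiguous prefix/suffix split fits d, e, a, b
linear: ✓, e, a, d, b: one use apiece
affine: ✓, none of e, a, d, b used more than once
relevant: ✓, at least one use each (e, a, d, b)
unrestricted: ✓, well-typed at (Q -> (Q -> R -> P) -> Q) -> Q; no restrictions here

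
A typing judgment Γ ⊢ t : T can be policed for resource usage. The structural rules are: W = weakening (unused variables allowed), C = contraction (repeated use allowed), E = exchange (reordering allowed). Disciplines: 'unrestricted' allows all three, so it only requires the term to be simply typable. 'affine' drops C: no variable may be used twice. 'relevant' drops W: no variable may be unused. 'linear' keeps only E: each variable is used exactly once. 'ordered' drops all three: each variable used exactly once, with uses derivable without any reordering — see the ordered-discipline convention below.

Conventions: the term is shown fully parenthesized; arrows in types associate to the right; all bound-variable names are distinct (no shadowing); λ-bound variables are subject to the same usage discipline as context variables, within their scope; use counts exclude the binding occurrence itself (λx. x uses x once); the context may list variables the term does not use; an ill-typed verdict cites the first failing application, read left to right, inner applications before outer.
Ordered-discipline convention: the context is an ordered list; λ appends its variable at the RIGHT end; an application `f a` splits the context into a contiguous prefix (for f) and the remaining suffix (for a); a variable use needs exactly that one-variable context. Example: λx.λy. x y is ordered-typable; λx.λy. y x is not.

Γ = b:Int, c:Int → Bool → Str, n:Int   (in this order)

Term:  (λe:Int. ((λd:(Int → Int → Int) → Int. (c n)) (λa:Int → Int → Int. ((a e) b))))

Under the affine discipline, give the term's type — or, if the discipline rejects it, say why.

term : Int → Bool → Str
use counts: b=1, c=1, n=1, e [bound]=1, d [bound]=0, a [bound]=1
left-to-right use order: c, n, a, e, b
typing: well-typed at Int → Bool → Str
across the five disciplines: ordered ✗; linear ✗; affine ✓; relevant ✗; unrestricted ✓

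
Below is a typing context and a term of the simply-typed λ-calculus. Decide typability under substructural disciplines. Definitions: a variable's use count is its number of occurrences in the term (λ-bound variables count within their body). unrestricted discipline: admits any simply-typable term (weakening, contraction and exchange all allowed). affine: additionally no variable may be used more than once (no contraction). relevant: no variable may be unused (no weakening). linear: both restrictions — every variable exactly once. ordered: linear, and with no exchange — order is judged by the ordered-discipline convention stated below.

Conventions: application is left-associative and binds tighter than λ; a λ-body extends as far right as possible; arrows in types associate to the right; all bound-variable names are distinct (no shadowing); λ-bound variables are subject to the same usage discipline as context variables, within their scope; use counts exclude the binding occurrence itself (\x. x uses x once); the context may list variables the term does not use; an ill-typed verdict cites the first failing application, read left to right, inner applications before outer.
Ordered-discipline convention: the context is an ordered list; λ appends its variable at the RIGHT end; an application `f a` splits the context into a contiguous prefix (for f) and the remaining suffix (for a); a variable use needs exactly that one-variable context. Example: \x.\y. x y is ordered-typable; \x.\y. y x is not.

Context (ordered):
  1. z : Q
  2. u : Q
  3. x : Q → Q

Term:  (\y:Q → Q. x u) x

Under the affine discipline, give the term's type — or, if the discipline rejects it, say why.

not well-typed under affine — needs contraction — x ×2
counts: z ×0; u ×1; x ×2; y (λ-bound) ×0
use order (left to right): x, u, x
typing: well-typed — term : Q
across the five disciplines: ordered ✗; linear ✗; affine ✗; relevant ✗; unrestricted ✓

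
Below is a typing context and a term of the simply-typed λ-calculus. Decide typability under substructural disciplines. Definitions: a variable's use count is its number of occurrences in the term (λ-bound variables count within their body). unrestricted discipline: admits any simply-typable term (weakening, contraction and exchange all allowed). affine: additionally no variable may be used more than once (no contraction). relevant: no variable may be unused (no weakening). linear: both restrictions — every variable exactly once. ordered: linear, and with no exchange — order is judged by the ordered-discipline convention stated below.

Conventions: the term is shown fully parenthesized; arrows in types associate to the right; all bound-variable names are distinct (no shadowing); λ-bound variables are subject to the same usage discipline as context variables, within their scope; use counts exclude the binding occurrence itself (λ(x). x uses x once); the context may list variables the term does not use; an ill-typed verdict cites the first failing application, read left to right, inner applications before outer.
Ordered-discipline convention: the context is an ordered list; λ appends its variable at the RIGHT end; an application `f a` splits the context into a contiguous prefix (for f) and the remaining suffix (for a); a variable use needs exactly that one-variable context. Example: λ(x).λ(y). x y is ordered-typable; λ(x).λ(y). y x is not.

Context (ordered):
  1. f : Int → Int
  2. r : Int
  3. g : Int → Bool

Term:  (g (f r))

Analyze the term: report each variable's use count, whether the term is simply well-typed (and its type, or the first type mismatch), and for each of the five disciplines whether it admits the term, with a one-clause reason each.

usage: f: 1×; r: 1×; g: 1×
use order (left to right): g, f, r
typing: the term checks, with type Bool
ordered ✗ (no ordered split (uses run g, f, r))
linear ✓ (f, r, g: one use apiece)
affine ✓ (at most one use each (f, r, g))
relevant ✓ (every one of f, r, g appears)
unrestricted ✓ (simply typable at Bool; W, C, E all held)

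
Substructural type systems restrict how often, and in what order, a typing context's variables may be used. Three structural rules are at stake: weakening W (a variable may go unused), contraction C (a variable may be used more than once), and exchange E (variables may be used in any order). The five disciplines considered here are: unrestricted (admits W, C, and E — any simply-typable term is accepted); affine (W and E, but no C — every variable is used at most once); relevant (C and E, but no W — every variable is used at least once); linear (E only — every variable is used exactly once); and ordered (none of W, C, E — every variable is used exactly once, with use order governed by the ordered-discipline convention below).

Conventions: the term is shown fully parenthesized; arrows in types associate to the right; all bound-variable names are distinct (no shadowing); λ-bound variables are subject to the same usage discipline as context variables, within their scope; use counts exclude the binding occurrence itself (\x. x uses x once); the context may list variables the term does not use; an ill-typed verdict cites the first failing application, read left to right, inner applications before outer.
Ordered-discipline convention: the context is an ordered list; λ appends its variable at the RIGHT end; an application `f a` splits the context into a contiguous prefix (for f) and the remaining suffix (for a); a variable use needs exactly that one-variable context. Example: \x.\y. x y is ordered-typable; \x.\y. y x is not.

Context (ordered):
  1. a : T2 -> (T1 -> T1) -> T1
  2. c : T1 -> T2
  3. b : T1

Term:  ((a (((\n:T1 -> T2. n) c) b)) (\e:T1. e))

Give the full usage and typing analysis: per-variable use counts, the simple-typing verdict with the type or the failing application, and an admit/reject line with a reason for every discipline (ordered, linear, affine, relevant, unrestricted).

use counts: a: 1×; c: 1×; b: 1×; n [bound]: 1×; e [bound]: 1×
order of uses: a, n, c, b, e
typing: ✓ — T1
ordered: ✓ — single-use (a, c, b, n, e), ordered derivation ok
linear: ✓ — each of a, c, b, n, e used exactly once
affine: ✓ — at most one use each (a, c, b, n, e)
relevant: ✓ — at least one use each (a, c, b, n, e)
unrestricted: ✓ — well-typed at T1; no restrictions here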